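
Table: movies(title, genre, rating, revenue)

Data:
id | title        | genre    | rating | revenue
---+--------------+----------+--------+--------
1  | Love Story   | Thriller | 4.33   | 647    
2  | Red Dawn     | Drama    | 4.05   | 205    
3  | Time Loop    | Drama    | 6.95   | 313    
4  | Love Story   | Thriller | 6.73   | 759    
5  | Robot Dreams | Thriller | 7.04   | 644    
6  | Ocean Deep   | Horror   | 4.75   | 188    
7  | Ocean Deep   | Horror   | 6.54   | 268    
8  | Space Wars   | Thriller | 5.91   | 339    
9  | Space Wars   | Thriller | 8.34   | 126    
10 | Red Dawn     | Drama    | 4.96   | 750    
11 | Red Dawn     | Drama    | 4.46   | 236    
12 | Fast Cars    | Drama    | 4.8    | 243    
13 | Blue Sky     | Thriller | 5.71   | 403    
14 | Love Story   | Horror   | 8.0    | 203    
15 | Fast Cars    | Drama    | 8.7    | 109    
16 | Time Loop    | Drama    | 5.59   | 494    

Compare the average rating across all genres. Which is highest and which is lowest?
SELECT genre, AVG(rating)
FROM movies
GROUP BY genre
ORDER BY AVG(rating)

All groups:
  Drama: 5.64
  Thriller: 6.34
  Horror: 6.43

Highest: Horror (6.43)
Lowest: Drama (5.64)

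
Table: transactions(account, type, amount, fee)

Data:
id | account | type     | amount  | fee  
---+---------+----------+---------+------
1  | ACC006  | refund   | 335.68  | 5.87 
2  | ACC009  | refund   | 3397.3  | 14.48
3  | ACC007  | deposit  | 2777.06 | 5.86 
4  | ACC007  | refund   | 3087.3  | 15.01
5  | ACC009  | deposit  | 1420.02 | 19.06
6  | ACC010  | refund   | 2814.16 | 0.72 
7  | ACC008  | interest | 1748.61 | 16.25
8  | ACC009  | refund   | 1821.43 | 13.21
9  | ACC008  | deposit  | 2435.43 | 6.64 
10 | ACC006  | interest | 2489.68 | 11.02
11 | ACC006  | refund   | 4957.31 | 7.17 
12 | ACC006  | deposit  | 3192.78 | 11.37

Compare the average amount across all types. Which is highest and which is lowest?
SELECT type, AVG(amount)
FROM transactions
GROUP BY type
ORDER BY AVG(amount)

All groups:
  interest: 2119.15
  deposit: 2456.32
  refund: 2735.53

Highest: refund (2735.53)
Lowest: interest (2119.15)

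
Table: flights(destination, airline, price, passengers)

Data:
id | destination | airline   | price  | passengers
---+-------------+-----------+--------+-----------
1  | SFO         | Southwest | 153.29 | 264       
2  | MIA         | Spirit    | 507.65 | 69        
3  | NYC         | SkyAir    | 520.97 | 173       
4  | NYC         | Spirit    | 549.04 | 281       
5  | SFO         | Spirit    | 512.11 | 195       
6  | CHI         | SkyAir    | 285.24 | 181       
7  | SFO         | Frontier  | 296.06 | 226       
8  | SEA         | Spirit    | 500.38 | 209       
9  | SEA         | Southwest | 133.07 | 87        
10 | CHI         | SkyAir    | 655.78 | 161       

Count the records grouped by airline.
SELECT airline, COUNT(*) as count
FROM flights
GROUP BY airline

Result:
  Frontier: 1
  SkyAir: 3
  Southwest: 2
  Spirit: 4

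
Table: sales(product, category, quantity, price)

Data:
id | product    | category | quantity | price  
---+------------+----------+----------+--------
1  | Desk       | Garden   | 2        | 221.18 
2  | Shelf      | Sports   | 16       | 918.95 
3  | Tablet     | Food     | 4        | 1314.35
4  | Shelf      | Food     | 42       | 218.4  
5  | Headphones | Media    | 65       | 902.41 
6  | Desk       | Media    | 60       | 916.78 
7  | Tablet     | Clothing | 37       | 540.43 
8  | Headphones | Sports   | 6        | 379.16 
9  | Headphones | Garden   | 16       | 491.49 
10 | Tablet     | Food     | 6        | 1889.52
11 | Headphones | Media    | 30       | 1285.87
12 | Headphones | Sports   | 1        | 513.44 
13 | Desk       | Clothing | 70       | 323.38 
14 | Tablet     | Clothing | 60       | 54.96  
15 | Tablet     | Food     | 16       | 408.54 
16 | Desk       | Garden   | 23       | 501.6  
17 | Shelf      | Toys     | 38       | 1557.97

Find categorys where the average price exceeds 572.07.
SELECT category, AVG(price)
FROM sales
GROUP BY category
HAVING AVG(price) > 572.07

Result:
  Food: avg=957.70
  Media: avg=1035.02
  Sports: avg=603.85
  Toys: avg=1557.97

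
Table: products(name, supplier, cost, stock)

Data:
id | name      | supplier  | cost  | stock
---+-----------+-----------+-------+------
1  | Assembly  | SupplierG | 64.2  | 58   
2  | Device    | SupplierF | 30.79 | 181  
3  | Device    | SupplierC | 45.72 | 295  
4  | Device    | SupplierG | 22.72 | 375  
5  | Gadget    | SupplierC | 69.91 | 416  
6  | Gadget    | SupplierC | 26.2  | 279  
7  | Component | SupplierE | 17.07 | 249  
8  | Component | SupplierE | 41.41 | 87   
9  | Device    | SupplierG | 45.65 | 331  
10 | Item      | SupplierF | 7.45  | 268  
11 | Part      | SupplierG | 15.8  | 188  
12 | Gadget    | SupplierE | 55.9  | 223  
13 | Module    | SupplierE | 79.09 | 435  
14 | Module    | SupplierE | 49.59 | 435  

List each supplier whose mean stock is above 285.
SELECT supplier, AVG(stock)
FROM products
GROUP BY supplier
HAVING AVG(stock) > 285

Result:
  SupplierC: avg=330.00
  SupplierE: avg=285.80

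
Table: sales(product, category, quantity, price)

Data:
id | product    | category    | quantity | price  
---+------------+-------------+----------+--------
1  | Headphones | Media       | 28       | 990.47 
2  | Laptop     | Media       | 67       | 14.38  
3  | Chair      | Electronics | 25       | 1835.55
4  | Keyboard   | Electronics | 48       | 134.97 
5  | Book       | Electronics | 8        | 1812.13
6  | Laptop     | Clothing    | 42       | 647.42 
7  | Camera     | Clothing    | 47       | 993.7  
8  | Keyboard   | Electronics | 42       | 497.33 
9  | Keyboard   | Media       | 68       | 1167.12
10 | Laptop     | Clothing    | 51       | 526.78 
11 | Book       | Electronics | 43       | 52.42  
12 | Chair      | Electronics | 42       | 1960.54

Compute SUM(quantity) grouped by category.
SELECT category, SUM(quantity) as result
FROM sales
GROUP BY category

Result:
  Clothing: 140
  Electronics: 208
  Media: 163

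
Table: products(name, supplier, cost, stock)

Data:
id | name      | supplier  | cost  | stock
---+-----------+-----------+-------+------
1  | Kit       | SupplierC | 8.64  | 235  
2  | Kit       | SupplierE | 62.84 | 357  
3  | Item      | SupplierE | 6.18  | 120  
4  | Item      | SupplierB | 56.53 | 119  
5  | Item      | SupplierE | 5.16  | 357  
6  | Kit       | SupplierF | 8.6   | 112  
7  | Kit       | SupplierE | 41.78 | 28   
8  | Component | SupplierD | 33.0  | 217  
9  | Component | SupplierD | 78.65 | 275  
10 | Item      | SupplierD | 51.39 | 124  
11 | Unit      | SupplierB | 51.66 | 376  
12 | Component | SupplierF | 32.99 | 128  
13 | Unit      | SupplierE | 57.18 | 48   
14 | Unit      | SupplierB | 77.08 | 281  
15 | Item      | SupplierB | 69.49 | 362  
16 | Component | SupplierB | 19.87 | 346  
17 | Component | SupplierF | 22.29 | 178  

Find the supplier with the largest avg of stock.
SELECT supplier, AVG(stock) as val
FROM products
GROUP BY supplier
ORDER BY val DESC
LIMIT 1

Result: SupplierB with avg(stock) = 296.80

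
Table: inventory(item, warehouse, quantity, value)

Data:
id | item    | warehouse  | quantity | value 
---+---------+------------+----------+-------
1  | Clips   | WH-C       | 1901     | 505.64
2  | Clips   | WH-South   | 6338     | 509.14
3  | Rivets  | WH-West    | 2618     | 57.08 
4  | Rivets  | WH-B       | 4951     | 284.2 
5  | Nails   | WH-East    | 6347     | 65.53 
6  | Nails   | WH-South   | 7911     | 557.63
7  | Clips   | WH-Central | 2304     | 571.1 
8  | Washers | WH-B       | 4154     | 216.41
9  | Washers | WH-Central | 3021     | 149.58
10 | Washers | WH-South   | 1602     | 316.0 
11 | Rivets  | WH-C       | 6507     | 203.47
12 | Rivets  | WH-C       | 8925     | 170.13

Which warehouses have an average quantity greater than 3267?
SELECT warehouse, AVG(quantity)
FROM inventory
GROUP BY warehouse
HAVING AVG(quantity) > 3267

Result:
  WH-B: avg=4552.50
  WH-C: avg=5777.67
  WH-East: avg=6347.00
  WH-South: avg=5283.67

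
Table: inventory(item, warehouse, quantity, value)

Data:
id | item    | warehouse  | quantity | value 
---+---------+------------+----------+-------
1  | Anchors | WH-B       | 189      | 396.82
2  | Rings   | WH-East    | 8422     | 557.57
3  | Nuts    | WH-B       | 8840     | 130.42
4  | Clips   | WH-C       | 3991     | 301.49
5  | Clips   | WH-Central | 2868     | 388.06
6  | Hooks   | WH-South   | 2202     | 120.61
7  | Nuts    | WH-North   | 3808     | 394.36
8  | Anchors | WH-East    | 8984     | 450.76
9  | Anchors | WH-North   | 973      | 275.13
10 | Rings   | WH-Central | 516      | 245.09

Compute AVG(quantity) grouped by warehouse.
SELECT warehouse, AVG(quantity) as result
FROM inventory
GROUP BY warehouse

Result:
  WH-B: 4514.50
  WH-C: 3991.00
  WH-Central: 1692.00
  WH-East: 8703.00
  WH-North: 2390.50
  WH-South: 2202.00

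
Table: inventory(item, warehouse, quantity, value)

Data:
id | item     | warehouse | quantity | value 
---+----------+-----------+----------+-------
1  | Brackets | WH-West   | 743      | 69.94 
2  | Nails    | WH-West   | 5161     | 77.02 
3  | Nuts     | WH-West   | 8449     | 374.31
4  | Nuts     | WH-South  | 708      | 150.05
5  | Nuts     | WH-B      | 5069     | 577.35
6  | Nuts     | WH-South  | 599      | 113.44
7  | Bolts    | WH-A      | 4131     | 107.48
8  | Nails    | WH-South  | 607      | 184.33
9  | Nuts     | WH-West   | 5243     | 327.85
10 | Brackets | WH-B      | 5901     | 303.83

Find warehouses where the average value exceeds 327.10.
SELECT warehouse, AVG(value)
FROM inventory
GROUP BY warehouse
HAVING AVG(value) > 327.10

Result:
  WH-B: avg=440.59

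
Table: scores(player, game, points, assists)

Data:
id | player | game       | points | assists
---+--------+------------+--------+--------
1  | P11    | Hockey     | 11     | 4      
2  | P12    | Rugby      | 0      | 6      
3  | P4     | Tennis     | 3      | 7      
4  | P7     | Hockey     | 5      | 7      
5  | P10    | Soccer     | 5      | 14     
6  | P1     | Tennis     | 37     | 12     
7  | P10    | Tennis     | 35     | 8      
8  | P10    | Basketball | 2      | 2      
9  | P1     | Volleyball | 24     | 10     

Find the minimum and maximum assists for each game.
SELECT game, MIN(assists), MAX(assists)
FROM scores
GROUP BY game

Result:
  Basketball: min=2, max=2
  Hockey: min=4, max=7
  Rugby: min=6, max=6
  Soccer: min=14, max=14
  Tennis: min=7, max=12
  Volleyball: min=10, max=10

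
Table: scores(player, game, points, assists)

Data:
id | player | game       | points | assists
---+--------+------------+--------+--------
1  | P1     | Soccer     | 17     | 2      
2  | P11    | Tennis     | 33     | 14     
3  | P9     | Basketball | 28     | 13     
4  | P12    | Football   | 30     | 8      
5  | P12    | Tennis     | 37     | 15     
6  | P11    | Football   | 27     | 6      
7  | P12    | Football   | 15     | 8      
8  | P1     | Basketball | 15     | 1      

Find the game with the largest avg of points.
SELECT game, AVG(points) as val
FROM scores
GROUP BY game
ORDER BY val DESC
LIMIT 1

Result: Tennis with avg(points) = 35.00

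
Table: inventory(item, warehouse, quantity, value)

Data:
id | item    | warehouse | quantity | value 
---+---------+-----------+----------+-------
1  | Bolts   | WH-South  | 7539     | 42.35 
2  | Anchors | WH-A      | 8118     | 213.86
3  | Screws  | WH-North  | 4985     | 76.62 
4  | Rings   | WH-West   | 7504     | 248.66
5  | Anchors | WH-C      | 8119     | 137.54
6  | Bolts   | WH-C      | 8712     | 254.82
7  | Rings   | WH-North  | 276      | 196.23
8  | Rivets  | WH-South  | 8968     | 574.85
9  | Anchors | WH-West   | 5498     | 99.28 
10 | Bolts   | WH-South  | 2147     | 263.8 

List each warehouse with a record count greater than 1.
SELECT warehouse, COUNT(*) as cnt
FROM inventory
GROUP BY warehouse
HAVING COUNT(*) > 1

Result:
  WH-C: 2
  WH-North: 2
  WH-South: 3
  WH-West: 2

Note: HAVING filters groups after aggregation, WHERE filters rows before.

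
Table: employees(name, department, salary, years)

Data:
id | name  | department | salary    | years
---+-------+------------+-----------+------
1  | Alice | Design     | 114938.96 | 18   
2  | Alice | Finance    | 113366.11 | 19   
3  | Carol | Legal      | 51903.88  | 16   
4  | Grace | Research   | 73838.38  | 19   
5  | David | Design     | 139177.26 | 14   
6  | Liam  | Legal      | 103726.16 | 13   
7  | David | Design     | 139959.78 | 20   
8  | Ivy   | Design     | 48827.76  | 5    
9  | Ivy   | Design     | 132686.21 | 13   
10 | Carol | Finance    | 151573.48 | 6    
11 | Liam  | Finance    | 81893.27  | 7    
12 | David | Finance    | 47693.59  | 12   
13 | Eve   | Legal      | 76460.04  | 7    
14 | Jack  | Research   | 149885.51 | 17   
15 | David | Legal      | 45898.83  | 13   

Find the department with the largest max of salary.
SELECT department, MAX(salary) as val
FROM employees
GROUP BY department
ORDER BY val DESC
LIMIT 1

Result: Finance with max(salary) = 151573.48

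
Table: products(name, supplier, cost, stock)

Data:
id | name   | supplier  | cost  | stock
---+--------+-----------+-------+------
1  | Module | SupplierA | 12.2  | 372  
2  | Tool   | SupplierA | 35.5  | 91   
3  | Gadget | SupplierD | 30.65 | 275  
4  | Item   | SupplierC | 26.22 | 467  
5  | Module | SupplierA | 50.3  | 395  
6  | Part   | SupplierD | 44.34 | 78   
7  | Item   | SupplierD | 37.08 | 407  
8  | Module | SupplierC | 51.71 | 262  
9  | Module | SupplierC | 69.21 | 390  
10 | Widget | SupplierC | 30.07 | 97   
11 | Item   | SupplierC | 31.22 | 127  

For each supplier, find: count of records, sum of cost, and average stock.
SELECT supplier,
       COUNT(*) as cnt,
       SUM(cost) as total_cost,
       AVG(stock) as avg_stock
FROM products
GROUP BY supplier

Result:
  SupplierA: 3 records, 98.00 total cost, 286.00 avg stock
  SupplierC: 5 records, 208.43 total cost, 268.60 avg stock
  SupplierD: 3 records, 112.07 total cost, 253.33 avg stock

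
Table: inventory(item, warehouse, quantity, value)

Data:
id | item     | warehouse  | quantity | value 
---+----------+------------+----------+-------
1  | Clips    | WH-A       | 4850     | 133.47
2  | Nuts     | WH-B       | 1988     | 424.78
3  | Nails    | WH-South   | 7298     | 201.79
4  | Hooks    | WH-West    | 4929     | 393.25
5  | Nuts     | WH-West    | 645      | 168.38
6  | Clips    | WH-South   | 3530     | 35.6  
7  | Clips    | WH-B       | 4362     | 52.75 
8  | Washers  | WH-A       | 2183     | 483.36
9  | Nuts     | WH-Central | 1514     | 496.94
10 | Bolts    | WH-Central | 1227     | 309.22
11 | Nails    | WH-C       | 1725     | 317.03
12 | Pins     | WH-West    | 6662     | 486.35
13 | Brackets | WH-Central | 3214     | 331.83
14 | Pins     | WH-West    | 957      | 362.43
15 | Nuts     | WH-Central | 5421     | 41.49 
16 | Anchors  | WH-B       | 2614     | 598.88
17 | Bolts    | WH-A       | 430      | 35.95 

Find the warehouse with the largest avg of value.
SELECT warehouse, AVG(value) as val
FROM inventory
GROUP BY warehouse
ORDER BY val DESC
LIMIT 1

Result: WH-B with avg(value) = 358.80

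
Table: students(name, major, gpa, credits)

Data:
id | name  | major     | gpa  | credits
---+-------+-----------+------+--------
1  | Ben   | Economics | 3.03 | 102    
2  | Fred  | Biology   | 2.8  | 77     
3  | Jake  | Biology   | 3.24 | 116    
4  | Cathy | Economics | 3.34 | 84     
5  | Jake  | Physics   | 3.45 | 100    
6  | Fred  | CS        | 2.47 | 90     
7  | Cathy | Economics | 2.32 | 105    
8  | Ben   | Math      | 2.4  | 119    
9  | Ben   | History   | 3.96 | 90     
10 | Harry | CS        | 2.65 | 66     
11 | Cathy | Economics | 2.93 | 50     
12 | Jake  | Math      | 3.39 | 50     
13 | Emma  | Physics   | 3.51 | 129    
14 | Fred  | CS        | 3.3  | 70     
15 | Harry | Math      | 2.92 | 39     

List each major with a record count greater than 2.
SELECT major, COUNT(*) as cnt
FROM students
GROUP BY major
HAVING COUNT(*) > 2

Result:
  CS: 3
  Economics: 4
  Math: 3

Note: HAVING filters groups after aggregation, WHERE filters rows before.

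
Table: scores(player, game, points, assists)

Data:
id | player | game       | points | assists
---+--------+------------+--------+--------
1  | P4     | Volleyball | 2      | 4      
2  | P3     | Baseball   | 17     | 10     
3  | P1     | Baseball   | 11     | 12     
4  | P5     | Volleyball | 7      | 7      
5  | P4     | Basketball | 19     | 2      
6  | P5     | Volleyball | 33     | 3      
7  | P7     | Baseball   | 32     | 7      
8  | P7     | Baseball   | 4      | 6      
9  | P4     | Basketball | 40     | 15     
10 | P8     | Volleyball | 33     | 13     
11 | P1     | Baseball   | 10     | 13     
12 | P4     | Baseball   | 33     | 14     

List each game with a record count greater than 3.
SELECT game, COUNT(*) as cnt
FROM scores
GROUP BY game
HAVING COUNT(*) > 3

Result:
  Baseball: 6
  Volleyball: 4

Note: HAVING filters groups after aggregation, WHERE filters rows before.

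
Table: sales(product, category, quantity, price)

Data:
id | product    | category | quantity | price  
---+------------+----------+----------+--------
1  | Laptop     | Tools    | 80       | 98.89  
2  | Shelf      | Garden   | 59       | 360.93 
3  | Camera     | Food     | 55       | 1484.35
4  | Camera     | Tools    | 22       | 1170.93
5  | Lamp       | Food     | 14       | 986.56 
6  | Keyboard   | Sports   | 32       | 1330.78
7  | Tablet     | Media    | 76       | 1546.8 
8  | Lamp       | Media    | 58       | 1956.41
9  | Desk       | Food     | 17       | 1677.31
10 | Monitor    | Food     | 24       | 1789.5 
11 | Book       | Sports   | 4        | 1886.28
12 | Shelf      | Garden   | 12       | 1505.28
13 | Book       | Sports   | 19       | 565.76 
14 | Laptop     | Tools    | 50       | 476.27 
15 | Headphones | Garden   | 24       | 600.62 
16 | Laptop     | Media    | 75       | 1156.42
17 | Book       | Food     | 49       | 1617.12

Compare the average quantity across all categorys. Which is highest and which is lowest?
SELECT category, AVG(quantity)
FROM sales
GROUP BY category
ORDER BY AVG(quantity)

All groups:
  Sports: 18.33
  Garden: 31.67
  Food: 31.80
  Tools: 50.67
  Media: 69.67

Highest: Media (69.67)
Lowest: Sports (18.33)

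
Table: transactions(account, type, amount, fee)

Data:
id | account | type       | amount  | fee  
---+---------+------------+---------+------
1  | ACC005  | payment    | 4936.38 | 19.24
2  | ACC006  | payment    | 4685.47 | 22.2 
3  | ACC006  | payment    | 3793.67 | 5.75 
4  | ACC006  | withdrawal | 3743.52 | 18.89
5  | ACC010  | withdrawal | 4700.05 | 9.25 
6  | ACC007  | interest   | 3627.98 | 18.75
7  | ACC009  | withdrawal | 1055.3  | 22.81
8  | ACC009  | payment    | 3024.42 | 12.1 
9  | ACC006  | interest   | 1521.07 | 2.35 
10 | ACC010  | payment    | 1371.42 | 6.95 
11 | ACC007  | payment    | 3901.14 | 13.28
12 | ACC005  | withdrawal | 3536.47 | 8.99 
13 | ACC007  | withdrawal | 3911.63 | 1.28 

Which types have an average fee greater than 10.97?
SELECT type, AVG(fee)
FROM transactions
GROUP BY type
HAVING AVG(fee) > 10.97

Result:
  payment: avg=13.25
  withdrawal: avg=12.24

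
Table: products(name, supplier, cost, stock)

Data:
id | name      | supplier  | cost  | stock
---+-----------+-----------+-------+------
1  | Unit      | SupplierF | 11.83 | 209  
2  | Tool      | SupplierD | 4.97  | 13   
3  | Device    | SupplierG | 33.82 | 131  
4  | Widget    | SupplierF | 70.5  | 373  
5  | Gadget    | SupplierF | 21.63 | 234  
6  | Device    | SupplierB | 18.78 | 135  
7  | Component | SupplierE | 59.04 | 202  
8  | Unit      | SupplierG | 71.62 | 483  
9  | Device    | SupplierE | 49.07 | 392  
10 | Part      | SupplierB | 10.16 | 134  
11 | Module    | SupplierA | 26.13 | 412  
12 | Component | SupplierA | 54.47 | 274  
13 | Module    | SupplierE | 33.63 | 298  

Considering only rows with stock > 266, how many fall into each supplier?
SELECT supplier, COUNT(*)
FROM products
WHERE stock > 266
GROUP BY supplier

Note: WHERE filters rows before grouping.

Result:
  SupplierA: 2
  SupplierE: 2
  SupplierF: 1
  SupplierG: 1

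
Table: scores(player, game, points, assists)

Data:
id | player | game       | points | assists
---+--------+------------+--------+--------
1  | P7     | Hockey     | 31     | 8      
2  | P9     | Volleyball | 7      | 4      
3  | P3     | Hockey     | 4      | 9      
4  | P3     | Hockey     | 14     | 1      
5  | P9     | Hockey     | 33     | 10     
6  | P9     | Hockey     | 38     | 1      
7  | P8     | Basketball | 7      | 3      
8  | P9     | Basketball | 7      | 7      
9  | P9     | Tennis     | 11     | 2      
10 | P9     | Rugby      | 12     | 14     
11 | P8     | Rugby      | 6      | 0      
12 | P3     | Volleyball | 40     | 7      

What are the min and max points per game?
SELECT game, MIN(points), MAX(points)
FROM scores
GROUP BY game

Result:
  Basketball: min=7, max=7
  Hockey: min=4, max=38
  Rugby: min=6, max=12
  Tennis: min=11, max=11
  Volleyball: min=7, max=40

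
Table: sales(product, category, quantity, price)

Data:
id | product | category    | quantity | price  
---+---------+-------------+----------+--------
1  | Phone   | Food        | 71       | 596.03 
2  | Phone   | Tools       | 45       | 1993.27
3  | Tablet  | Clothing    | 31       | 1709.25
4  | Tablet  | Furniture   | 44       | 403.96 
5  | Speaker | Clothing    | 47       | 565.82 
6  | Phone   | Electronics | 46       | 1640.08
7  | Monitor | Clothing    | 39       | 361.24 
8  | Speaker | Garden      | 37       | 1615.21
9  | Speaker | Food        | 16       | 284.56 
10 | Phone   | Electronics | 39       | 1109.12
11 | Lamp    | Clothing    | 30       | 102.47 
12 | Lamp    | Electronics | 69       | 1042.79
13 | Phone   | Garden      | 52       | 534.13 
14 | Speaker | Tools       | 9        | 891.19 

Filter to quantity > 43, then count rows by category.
SELECT category, COUNT(*)
FROM sales
WHERE quantity > 43
GROUP BY category

Note: WHERE filters rows before grouping.

Result:
  Clothing: 1
  Electronics: 2
  Food: 1
  Furniture: 1
  Garden: 1
  Tools: 1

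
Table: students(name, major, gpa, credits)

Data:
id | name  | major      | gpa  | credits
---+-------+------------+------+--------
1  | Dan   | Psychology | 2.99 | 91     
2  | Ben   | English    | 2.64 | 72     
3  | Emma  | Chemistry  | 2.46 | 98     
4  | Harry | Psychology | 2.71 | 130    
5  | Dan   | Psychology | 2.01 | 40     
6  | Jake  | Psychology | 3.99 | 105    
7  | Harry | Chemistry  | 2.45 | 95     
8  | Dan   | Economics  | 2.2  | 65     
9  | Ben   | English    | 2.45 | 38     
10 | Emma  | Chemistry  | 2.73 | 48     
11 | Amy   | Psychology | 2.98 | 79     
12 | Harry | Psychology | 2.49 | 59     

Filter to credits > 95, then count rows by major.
SELECT major, COUNT(*)
FROM students
WHERE credits > 95
GROUP BY major

Note: WHERE filters rows before grouping.

Result:
  Chemistry: 1
  Psychology: 2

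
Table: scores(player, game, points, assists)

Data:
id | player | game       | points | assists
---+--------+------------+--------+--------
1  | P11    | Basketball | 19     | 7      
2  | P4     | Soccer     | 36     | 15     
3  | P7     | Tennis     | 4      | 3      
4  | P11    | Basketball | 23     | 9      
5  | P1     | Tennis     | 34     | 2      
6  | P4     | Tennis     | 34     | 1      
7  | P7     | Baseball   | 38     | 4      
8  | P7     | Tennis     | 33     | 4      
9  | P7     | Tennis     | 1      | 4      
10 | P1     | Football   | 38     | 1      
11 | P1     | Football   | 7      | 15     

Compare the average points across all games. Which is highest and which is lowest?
SELECT game, AVG(points)
FROM scores
GROUP BY game
ORDER BY AVG(points)

All groups:
  Basketball: 21.00
  Tennis: 21.20
  Football: 22.50
  Soccer: 36.00
  Baseball: 38.00

Highest: Baseball (38.00)
Lowest: Basketball (21.00)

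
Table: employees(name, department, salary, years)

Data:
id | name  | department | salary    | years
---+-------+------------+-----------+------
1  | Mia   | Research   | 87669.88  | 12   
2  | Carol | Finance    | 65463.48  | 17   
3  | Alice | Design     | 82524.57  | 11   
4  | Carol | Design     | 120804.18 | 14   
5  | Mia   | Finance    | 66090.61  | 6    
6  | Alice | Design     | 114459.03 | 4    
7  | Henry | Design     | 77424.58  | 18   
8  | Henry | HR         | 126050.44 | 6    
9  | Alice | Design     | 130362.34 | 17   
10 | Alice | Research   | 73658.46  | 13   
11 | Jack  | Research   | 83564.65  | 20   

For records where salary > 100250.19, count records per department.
SELECT department, COUNT(*)
FROM employees
WHERE salary > 100250.19
GROUP BY department

Note: WHERE filters rows before grouping.

Result:
  Design: 3
  HR: 1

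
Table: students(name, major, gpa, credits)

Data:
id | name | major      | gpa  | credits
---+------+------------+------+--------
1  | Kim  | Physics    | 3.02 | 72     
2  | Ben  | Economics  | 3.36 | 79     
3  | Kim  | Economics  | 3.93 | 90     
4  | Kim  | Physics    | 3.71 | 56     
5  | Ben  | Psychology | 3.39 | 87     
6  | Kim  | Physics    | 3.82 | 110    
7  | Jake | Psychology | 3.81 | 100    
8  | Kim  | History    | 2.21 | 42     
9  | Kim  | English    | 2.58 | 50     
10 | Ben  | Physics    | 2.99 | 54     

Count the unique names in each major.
SELECT major, COUNT(DISTINCT name)
FROM students
GROUP BY major

Result:
  Economics: 2 distinct
  English: 1 distinct
  History: 1 distinct
  Physics: 2 distinct
  Psychology: 2 distinct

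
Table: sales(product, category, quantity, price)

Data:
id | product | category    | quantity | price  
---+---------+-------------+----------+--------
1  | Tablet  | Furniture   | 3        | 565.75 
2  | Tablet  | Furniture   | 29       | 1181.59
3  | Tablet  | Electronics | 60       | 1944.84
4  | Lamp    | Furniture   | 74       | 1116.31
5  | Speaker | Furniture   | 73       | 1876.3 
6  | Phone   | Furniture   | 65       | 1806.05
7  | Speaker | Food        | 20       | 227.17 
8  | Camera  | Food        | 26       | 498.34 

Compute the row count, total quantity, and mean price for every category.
SELECT category,
       COUNT(*) as cnt,
       SUM(quantity) as total_quantity,
       AVG(price) as avg_price
FROM sales
GROUP BY category

Result:
  Electronics: 1 records, 60 total quantity, 1944.84 avg price
  Food: 2 records, 46 total quantity, 362.76 avg price
  Furniture: 5 records, 244 total quantity, 1309.20 avg price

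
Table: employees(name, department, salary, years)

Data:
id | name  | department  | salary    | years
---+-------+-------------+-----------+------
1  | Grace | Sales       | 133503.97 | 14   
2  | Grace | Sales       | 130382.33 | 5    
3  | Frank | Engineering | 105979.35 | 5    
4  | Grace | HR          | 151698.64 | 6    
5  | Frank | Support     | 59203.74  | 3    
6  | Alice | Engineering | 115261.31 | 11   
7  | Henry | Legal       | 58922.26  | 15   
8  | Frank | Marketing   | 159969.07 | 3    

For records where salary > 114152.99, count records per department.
SELECT department, COUNT(*)
FROM employees
WHERE salary > 114152.99
GROUP BY department

Note: WHERE filters rows before grouping.

Result:
  Engineering: 1
  HR: 1
  Marketing: 1
  Sales: 2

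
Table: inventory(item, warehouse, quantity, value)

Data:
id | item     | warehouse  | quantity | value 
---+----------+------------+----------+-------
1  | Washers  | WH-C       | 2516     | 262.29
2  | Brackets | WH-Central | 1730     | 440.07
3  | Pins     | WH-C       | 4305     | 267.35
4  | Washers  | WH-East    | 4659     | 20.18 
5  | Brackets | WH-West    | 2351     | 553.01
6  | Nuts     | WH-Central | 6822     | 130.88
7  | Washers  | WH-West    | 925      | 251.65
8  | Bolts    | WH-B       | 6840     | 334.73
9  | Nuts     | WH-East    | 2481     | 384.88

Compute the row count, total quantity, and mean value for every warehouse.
SELECT warehouse,
       COUNT(*) as cnt,
       SUM(quantity) as total_quantity,
       AVG(value) as avg_value
FROM inventory
GROUP BY warehouse

Result:
  WH-B: 1 records, 6840 total quantity, 334.73 avg value
  WH-C: 2 records, 6821 total quantity, 264.82 avg value
  WH-Central: 2 records, 8552 total quantity, 285.48 avg value
  WH-East: 2 records, 7140 total quantity, 202.53 avg value
  WH-West: 2 records, 3276 total quantity, 402.33 avg value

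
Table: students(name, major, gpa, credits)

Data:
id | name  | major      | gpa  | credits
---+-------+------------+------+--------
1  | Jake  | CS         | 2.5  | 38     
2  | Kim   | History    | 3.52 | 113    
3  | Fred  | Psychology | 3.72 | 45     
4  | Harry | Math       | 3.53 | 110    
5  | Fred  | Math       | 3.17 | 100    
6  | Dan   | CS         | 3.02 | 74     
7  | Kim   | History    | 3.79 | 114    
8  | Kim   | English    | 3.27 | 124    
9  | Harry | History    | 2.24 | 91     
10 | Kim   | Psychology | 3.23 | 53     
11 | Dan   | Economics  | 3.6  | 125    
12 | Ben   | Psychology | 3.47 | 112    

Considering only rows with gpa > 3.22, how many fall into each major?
SELECT major, COUNT(*)
FROM students
WHERE gpa > 3.22
GROUP BY major

Note: WHERE filters rows before grouping.

Result:
  Economics: 1
  English: 1
  History: 2
  Math: 1
  Psychology: 3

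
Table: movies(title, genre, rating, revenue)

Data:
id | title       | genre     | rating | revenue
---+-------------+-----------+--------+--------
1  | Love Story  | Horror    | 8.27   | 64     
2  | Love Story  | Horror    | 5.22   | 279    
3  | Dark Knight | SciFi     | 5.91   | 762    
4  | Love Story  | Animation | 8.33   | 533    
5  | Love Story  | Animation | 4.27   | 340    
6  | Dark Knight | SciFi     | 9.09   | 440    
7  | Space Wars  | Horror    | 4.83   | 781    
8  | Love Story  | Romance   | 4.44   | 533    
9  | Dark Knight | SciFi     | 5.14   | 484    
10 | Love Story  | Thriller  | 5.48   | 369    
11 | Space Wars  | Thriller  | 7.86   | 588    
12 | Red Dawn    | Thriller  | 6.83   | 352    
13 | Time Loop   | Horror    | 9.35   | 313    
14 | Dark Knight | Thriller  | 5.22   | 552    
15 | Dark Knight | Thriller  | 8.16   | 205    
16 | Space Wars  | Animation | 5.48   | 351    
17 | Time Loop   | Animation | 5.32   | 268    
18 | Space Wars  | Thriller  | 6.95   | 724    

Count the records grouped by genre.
SELECT genre, COUNT(*) as count
FROM movies
GROUP BY genre

Result:
  Animation: 4
  Horror: 4
  Romance: 1
  SciFi: 3
  Thriller: 6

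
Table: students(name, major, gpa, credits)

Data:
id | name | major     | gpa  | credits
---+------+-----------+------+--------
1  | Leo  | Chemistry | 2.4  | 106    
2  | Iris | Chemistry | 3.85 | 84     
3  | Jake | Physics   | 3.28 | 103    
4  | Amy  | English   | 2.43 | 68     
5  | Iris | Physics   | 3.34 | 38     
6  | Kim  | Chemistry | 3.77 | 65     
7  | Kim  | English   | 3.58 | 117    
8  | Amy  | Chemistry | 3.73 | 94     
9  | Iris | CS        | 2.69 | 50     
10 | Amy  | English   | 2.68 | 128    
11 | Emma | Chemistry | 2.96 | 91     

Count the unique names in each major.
SELECT major, COUNT(DISTINCT name)
FROM students
GROUP BY major

Result:
  CS: 1 distinct
  Chemistry: 5 distinct
  English: 2 distinct
  Physics: 2 distinct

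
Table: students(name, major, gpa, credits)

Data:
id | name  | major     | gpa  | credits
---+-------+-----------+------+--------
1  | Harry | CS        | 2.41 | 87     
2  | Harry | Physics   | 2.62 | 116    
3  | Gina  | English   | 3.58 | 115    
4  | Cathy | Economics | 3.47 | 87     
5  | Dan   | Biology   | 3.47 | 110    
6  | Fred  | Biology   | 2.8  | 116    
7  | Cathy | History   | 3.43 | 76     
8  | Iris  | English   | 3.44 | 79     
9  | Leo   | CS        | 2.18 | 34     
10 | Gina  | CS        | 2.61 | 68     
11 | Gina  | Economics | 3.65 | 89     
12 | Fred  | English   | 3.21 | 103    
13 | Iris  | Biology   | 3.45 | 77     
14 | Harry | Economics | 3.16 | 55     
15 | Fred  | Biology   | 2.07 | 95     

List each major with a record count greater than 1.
SELECT major, COUNT(*) as cnt
FROM students
GROUP BY major
HAVING COUNT(*) > 1

Result:
  Biology: 4
  CS: 3
  Economics: 3
  English: 3

Note: HAVING filters groups after aggregation, WHERE filters rows before.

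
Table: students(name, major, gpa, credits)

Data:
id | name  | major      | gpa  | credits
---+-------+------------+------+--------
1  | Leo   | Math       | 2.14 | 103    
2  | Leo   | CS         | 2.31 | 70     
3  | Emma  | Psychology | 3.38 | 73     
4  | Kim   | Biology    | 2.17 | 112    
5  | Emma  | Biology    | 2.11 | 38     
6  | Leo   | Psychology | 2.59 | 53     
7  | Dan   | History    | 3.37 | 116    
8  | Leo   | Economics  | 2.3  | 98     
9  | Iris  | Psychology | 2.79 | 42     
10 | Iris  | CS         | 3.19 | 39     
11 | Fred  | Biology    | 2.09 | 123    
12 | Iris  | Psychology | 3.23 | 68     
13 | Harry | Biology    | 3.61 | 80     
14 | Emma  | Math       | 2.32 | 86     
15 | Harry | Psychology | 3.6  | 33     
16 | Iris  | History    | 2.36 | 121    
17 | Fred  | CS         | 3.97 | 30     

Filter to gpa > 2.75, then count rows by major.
SELECT major, COUNT(*)
FROM students
WHERE gpa > 2.75
GROUP BY major

Note: WHERE filters rows before grouping.

Result:
  Biology: 1
  CS: 2
  History: 1
  Psychology: 4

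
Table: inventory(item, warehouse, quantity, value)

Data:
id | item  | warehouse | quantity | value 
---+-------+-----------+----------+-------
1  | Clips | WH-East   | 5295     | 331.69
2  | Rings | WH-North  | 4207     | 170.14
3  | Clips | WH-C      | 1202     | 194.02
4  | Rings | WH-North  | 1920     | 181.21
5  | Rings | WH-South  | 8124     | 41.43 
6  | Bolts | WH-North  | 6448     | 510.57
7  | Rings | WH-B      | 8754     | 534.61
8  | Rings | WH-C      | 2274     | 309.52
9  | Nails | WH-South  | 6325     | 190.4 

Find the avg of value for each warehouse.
SELECT warehouse, AVG(value) as result
FROM inventory
GROUP BY warehouse

Result:
  WH-B: 534.61
  WH-C: 251.77
  WH-East: 331.69
  WH-North: 287.31
  WH-South: 115.92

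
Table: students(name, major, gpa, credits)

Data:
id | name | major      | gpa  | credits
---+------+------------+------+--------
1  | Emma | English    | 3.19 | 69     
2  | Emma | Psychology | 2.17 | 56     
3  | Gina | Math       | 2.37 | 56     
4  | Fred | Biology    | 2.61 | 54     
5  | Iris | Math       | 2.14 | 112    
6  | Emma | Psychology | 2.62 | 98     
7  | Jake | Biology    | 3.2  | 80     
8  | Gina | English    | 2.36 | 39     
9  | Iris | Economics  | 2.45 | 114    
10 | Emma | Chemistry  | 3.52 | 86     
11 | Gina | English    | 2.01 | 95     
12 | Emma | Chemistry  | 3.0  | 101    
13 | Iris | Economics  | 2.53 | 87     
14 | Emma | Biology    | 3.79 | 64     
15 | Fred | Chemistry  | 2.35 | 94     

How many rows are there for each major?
SELECT major, COUNT(*) as count
FROM students
GROUP BY major

Result:
  Biology: 3
  Chemistry: 3
  Economics: 2
  English: 3
  Math: 2
  Psychology: 2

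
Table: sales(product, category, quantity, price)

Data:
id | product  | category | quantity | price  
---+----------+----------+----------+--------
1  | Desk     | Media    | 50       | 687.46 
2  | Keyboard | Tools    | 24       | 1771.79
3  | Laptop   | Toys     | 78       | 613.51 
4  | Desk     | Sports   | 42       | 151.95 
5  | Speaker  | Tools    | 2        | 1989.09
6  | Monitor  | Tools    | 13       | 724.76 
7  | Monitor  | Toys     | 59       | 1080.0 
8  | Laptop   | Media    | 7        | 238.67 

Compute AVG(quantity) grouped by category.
SELECT category, AVG(quantity) as result
FROM sales
GROUP BY category

Result:
  Media: 28.50
  Sports: 42.00
  Tools: 13.00
  Toys: 68.50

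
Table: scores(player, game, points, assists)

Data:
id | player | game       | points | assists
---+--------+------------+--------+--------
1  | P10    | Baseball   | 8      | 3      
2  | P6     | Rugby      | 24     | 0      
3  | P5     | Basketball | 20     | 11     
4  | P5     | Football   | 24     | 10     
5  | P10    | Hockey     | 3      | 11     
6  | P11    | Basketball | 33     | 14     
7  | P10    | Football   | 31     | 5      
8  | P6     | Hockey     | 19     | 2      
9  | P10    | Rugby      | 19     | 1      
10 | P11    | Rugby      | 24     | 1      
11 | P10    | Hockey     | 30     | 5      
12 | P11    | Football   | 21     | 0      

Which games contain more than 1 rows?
SELECT game, COUNT(*) as cnt
FROM scores
GROUP BY game
HAVING COUNT(*) > 1

Result:
  Basketball: 2
  Football: 3
  Hockey: 3
  Rugby: 3

Note: HAVING filters groups after aggregation, WHERE filters rows before.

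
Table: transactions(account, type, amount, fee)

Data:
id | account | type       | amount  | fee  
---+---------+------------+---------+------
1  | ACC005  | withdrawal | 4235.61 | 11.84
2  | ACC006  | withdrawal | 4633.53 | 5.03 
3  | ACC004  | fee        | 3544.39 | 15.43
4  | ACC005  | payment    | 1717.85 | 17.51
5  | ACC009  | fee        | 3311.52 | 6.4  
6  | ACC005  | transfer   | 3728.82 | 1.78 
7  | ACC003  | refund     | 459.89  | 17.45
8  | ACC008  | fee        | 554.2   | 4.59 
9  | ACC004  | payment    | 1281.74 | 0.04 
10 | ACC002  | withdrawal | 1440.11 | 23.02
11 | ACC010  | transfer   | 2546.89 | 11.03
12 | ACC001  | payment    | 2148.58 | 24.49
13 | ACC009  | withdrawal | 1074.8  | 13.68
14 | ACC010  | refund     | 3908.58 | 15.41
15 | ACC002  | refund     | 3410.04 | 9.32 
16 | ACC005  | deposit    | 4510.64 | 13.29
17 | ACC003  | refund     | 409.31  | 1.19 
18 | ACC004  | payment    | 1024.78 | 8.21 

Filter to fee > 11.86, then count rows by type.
SELECT type, COUNT(*)
FROM transactions
WHERE fee > 11.86
GROUP BY type

Note: WHERE filters rows before grouping.

Result:
  deposit: 1
  fee: 1
  payment: 2
  refund: 2
  withdrawal: 2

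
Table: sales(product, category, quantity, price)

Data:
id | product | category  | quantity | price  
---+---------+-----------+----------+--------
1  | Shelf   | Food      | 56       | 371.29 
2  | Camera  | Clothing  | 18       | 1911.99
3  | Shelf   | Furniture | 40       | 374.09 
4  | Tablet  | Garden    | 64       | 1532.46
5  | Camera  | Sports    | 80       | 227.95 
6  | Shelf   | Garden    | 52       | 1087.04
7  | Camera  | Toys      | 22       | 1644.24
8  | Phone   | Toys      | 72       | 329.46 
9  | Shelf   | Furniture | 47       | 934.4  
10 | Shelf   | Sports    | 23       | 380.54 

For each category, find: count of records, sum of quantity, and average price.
SELECT category,
       COUNT(*) as cnt,
       SUM(quantity) as total_quantity,
       AVG(price) as avg_price
FROM sales
GROUP BY category

Result:
  Clothing: 1 records, 18 total quantity, 1911.99 avg price
  Food: 1 records, 56 total quantity, 371.29 avg price
  Furniture: 2 records, 87 total quantity, 654.25 avg price
  Garden: 2 records, 116 total quantity, 1309.75 avg price
  Sports: 2 records, 103 total quantity, 304.25 avg price
  Toys: 2 records, 94 total quantity, 986.85 avg price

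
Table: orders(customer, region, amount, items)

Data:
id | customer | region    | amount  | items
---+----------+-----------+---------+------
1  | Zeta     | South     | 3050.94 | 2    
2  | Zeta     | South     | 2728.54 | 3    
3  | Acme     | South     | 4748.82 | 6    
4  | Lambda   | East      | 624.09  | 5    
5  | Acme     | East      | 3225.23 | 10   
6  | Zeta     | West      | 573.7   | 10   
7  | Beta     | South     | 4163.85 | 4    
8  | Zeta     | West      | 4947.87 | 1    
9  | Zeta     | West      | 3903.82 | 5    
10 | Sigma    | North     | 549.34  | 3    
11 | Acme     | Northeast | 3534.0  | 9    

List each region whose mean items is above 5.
SELECT region, AVG(items)
FROM orders
GROUP BY region
HAVING AVG(items) > 5

Result:
  East: avg=7.50
  Northeast: avg=9.00
  West: avg=5.33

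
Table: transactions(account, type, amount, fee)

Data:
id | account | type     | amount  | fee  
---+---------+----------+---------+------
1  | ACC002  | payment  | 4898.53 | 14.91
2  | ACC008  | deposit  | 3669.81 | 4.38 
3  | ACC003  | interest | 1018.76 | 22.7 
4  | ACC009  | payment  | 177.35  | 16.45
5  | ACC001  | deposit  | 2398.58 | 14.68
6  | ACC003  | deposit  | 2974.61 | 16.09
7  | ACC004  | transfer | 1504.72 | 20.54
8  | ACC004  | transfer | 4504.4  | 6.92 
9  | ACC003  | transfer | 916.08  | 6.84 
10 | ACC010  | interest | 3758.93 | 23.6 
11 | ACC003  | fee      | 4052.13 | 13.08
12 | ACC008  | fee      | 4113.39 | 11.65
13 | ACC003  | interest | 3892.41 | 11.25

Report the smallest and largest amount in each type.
SELECT type, MIN(amount), MAX(amount)
FROM transactions
GROUP BY type

Result:
  deposit: min=2398.58, max=3669.81
  fee: min=4052.13, max=4113.39
  interest: min=1018.76, max=3892.41
  payment: min=177.35, max=4898.53
  transfer: min=916.08, max=4504.40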